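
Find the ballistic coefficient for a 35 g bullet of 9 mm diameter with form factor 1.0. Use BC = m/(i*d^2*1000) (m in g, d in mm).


BC = m/(i*d^2*1000) = 35/(1.0 * 9^2 * 1000) = 0.0004321

0.0004321


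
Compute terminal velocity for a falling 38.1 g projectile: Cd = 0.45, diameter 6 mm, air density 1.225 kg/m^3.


A = pi*(d/2)^2 = pi*(6/2000)^2 = 2.82743e-05 m^2
vt = sqrt(2mg/(Cd*rho*A)) = sqrt(2*0.0381*9.81/(0.45 * 1.225 * 2.82743e-05)) = 219 m/s

219 m/s


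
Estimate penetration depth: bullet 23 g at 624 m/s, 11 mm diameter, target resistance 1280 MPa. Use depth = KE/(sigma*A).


A = pi*(d/2)^2 = pi*(11/2)^2 = 95.0332 mm^2
E = 0.5*m*v^2 = 0.5*0.023*624^2 = 4477.82 J
depth = E/(sigma*A) = 4477.82 J / (1280 MPa * 95.0332 mm^2) = 4477.82/(1280 * 95.0332) m = 0.0368114 m ≈ 36.81 mm

36.81 mm


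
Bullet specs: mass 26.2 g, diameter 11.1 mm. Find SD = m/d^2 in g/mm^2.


SD = m/d^2 = 26.2/11.1^2 = 0.2126 g/mm^2

0.2126 g/mm^2


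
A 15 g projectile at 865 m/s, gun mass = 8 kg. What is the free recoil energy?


v_r = m_p*v_p/m_gun = 0.015*865/8 = 1.62187 m/s, E_r = 0.5*m_gun*v_r^2 = 0.5*8*1.62187^2 = 10.52 J

10.52 J


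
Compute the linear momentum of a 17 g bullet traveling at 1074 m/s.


p = m*v = 0.017*1074 = 18.26 kg·m/s

18.26 kg·m/s


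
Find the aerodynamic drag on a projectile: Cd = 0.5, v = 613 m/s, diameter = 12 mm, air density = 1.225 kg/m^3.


A = pi*(d/2)^2 = pi*(12/2000)^2 = 1.13097e-04 m^2
Fd = 0.5*Cd*rho*A*v^2 = 0.5*0.5*1.225*1.13097e-04*613^2 = 13.02 N

13.02 N


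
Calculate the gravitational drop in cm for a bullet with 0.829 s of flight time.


drop = 0.5*g*t^2 = 0.5*9.81*0.829^2 = 3.37092 m ≈ 337.1 cm

337.1 cm


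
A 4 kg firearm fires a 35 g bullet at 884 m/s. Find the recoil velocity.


v_recoil = m_p * v_p / m_gun = 0.035 * 884 / 4 = 7.735 m/s

7.735 m/s


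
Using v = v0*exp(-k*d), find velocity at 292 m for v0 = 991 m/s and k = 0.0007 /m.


v = v0*exp(-k*d) = 991*exp(-0.0007*292) = 807.8 m/s

807.8 m/s


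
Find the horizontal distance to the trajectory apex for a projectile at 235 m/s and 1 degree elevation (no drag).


R = v0^2*sin(2*theta)/g = 235^2*sin(2*1°)/9.81 = 196.465 m
apex_dist = R/2 = 196.465/2 = 98.23 m

98.23 m


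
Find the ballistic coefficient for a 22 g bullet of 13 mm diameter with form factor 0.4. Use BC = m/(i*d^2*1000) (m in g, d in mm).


BC = m/(i*d^2*1000) = 22/(0.4 * 13^2 * 1000) = 0.0003254

0.0003254


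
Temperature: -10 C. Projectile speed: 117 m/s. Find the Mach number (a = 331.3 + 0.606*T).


a = 331.3 + 0.606*(-10) = 325.24 m/s
M = v/a = 117/325.24 = 0.3597

0.3597


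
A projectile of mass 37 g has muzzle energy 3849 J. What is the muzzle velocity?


v = sqrt(2*E/m) = sqrt(2*3849/0.037) = 456.1 m/s

456.1 m/s


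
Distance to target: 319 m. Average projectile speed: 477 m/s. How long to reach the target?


t = d/v = 319/477 = 0.6688 s

0.6688 s


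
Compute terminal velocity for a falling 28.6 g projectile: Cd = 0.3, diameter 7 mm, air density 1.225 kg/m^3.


A = pi*(d/2)^2 = pi*(7/2000)^2 = 3.84845e-05 m^2
vt = sqrt(2mg/(Cd*rho*A)) = sqrt(2*0.0286*9.81/(0.3 * 1.225 * 3.84845e-05)) = 199.2 m/s

199.2 m/s


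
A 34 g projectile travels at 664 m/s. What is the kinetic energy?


E = 0.5*m*v^2 = 0.5*0.034*664^2 = 7495 J

7495 J


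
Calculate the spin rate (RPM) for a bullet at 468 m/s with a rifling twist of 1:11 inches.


twist_m = 11*0.0254 = 0.2794 m
spin = v/twist = 468/0.2794 = 1675.018 rev/s
RPM = spin*60 = 1675.018*60 ≈ 100501 RPM

100501 RPM


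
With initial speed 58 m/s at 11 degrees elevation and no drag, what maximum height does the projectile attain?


H = (v0*sin(theta))^2 / (2g) = (58*sin(11°))^2 / (2*9.81) = 6.242 m

6.242 m


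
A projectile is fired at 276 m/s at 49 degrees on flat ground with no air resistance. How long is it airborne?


T = 2*v0*sin(theta)/g = 2*276*sin(49°)/9.81 = 42.47 s

42.47 s


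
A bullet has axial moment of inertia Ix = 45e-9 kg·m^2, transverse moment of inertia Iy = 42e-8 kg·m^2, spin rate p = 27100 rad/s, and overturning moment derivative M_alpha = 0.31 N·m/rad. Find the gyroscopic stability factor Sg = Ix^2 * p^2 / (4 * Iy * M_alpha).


Sg = Ix^2 * p^2 / (4 * Iy * M_alpha) = (45e-9)^2 * 27100^2 / (4 * 42e-8 * 0.31) = 2.856

2.856


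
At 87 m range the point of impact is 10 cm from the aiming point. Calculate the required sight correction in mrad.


1 mrad subtends 1 cm per 10 m of range, so adj = error_cm / (dist_m / 10) = 10 / (87/10) = 1.149 mrad

1.149 mrad


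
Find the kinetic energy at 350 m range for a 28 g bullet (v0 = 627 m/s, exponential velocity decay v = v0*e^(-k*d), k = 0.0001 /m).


v = v0*exp(-k*d) = 627*exp(-0.0001*350) = 605.435 m/s
E = 0.5*m*v^2 = 0.5*0.028*605.435^2 = 5132 J

5132 J


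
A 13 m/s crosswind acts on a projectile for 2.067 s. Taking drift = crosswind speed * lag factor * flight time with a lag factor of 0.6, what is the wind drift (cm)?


drift = v_wind * lag * t = 13 * 0.6 * 2.067 = 16.1226 m ≈ 1612 cm

1612 cm


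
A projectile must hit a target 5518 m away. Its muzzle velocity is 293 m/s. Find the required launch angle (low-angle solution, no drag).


sin(2*theta) = R*g/v0^2 = 5518*9.81/293^2 = 0.630544, theta = arcsin(0.630544)/2 = 19.55°

19.55 degrees


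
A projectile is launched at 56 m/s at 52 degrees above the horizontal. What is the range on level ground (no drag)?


R = v0^2 * sin(2*theta) / g = 56^2 * sin(2*52°) / 9.81 = 310.2 m

310.2 m


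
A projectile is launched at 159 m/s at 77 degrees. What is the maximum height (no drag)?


H = (v0*sin(theta))^2 / (2g) = (159*sin(77°))^2 / (2*9.81) = 1223 m

1223 m


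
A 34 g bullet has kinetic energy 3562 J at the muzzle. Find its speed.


v = sqrt(2*E/m) = sqrt(2*3562/0.034) = 457.7 m/s

457.7 m/s


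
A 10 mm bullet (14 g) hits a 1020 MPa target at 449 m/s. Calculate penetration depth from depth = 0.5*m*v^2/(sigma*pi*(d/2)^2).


A = pi*(d/2)^2 = pi*(10/2)^2 = 78.5398 mm^2
E = 0.5*m*v^2 = 0.5*0.014*449^2 = 1411.21 J
depth = E/(sigma*A) = 1411.21 J / (1020 MPa * 78.5398 mm^2) = 1411.21/(1020 * 78.5398) m = 0.0176157 m ≈ 17.62 mm

17.62 mm


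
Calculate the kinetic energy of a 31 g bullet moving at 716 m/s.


E = 0.5*m*v^2 = 0.5*0.031*716^2 = 7946 J

7946 J


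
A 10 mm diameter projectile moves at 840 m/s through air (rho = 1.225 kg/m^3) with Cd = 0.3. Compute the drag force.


A = pi*(d/2)^2 = pi*(10/2000)^2 = 7.85398e-05 m^2
Fd = 0.5*Cd*rho*A*v^2 = 0.5*0.3*1.225*7.85398e-05*840^2 = 10.18 N

10.18 N


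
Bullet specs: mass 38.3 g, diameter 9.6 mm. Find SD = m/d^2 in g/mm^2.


SD = m/d^2 = 38.3/9.6^2 = 0.4156 g/mm^2

0.4156 g/mm^2


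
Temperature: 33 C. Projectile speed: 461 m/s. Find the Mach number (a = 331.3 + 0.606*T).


a = 331.3 + 0.606*(33) = 351.298 m/s
M = v/a = 461/351.298 = 1.312

1.312


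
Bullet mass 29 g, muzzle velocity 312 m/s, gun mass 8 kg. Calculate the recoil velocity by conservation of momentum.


v_recoil = m_p * v_p / m_gun = 0.029 * 312 / 8 = 1.131 m/s

1.131 m/s


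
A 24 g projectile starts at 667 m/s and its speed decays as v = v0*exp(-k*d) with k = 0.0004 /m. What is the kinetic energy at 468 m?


v = v0*exp(-k*d) = 667*exp(-0.0004*468) = 553.128 m/s
E = 0.5*m*v^2 = 0.5*0.024*553.128^2 = 3671 J

3671 J


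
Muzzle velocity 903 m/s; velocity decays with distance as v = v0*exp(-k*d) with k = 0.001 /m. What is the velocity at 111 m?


v = v0*exp(-k*d) = 903*exp(-0.001*111) = 808.1 m/s

808.1 m/s


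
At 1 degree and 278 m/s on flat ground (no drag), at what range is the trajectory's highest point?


R = v0^2*sin(2*theta)/g = 278^2*sin(2*1°)/9.81 = 274.941 m
apex_dist = R/2 = 274.941/2 = 137.5 m

137.5 m


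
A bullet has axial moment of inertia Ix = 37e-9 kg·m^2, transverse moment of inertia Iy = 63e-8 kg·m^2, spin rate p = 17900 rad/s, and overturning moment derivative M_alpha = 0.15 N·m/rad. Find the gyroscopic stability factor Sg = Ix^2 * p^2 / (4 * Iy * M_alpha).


Sg = Ix^2 * p^2 / (4 * Iy * M_alpha) = (37e-9)^2 * 17900^2 / (4 * 63e-8 * 0.15) = 1.16

1.16


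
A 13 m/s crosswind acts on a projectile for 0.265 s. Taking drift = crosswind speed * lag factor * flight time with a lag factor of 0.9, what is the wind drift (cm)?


drift = v_wind * lag * t = 13 * 0.9 * 0.265 = 3.1005 m ≈ 310.1 cm

310.1 cm


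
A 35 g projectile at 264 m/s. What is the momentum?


p = m*v = 0.035*264 = 9.24 kg·m/s

9.24 kg·m/s


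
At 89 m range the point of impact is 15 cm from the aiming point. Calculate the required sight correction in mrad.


1 mrad subtends 1 cm per 10 m of range, so adj = error_cm / (dist_m / 10) = 15 / (89/10) = 1.685 mrad

1.685 mrad


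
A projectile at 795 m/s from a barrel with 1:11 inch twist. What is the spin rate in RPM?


twist_m = 11*0.0254 = 0.2794 m
spin = v/twist = 795/0.2794 = 2845.383 rev/s
RPM = spin*60 = 2845.383*60 ≈ 170723 RPM

170723 RPM


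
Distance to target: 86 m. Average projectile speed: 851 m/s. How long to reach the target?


t = d/v = 86/851 = 0.1011 s

0.1011 s


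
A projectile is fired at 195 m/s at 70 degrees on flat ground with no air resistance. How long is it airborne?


T = 2*v0*sin(theta)/g = 2*195*sin(70°)/9.81 = 37.36 s

37.36 s


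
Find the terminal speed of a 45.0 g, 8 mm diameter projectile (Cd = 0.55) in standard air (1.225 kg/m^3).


A = pi*(d/2)^2 = pi*(8/2000)^2 = 5.02655e-05 m^2
vt = sqrt(2mg/(Cd*rho*A)) = sqrt(2*0.045*9.81/(0.55 * 1.225 * 5.02655e-05)) = 161.5 m/s

161.5 m/s


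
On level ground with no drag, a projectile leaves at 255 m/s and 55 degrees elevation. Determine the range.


R = v0^2 * sin(2*theta) / g = 255^2 * sin(2*55°) / 9.81 = 6229 m

6229 m


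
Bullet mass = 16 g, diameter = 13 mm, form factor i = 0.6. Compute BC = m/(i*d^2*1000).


BC = m/(i*d^2*1000) = 16/(0.6 * 13^2 * 1000) = 0.0001578

0.0001578


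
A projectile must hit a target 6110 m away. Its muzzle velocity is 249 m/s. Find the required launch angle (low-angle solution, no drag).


sin(2*theta) = R*g/v0^2 = 6110*9.81/249^2 = 0.966744, theta = arcsin(0.966744)/2 = 37.59°

37.59 degrees


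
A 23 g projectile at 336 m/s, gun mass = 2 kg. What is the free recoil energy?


v_r = m_p*v_p/m_gun = 0.023*336/2 = 3.864 m/s, E_r = 0.5*m_gun*v_r^2 = 0.5*2*3.864^2 = 14.93 J

14.93 J


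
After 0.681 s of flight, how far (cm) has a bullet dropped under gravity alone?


drop = 0.5*g*t^2 = 0.5*9.81*0.681^2 = 2.27475 m ≈ 227.5 cm

227.5 cm


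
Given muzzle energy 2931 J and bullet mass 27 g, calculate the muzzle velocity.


v = sqrt(2*E/m) = sqrt(2*2931/0.027) = 466 m/s

466 m/s


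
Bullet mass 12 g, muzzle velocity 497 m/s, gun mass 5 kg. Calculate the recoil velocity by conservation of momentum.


v_recoil = m_p * v_p / m_gun = 0.012 * 497 / 5 = 1.193 m/s

1.193 m/s


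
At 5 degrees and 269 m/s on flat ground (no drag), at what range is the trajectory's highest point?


R = v0^2*sin(2*theta)/g = 269^2*sin(2*5°)/9.81 = 1280.87 m
apex_dist = R/2 = 1280.87/2 = 640.4 m

640.4 m


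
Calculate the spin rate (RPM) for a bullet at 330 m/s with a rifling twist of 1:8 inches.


twist_m = 8*0.0254 = 0.2032 m
spin = v/twist = 330/0.2032 = 1624.016 rev/s
RPM = spin*60 = 1624.016*60 ≈ 97441 RPM

97441 RPM


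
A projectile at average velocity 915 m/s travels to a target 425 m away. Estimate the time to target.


t = d/v = 425/915 = 0.4645 s

0.4645 s


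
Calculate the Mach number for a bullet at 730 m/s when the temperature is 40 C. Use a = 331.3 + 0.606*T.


a = 331.3 + 0.606*(40) = 355.54 m/s
M = v/a = 730/355.54 = 2.053

2.053


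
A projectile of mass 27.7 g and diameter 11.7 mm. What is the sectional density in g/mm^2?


SD = m/d^2 = 27.7/11.7^2 = 0.2024 g/mm^2

0.2024 g/mm^2


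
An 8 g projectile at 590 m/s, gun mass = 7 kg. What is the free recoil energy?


v_r = m_p*v_p/m_gun = 0.008*590/7 = 0.674286 m/s, E_r = 0.5*m_gun*v_r^2 = 0.5*7*0.674286^2 = 1.591 J

1.591 J


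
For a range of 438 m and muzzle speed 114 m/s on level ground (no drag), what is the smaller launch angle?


sin(2*theta) = R*g/v0^2 = 438*9.81/114^2 = 0.330623, theta = arcsin(0.330623)/2 = 9.653°

9.653 degrees


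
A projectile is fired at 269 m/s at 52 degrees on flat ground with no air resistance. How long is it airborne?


T = 2*v0*sin(theta)/g = 2*269*sin(52°)/9.81 = 43.22 s

43.22 s


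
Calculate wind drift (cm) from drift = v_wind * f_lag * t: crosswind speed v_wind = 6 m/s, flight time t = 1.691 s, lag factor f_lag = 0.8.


drift = v_wind * lag * t = 6 * 0.8 * 1.691 = 8.1168 m ≈ 811.7 cm

811.7 cm


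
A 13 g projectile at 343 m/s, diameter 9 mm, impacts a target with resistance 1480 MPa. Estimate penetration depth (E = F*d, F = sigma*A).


A = pi*(d/2)^2 = pi*(9/2)^2 = 63.6173 mm^2
E = 0.5*m*v^2 = 0.5*0.013*343^2 = 764.718 J
depth = E/(sigma*A) = 764.718 J / (1480 MPa * 63.6173 mm^2) = 764.718/(1480 * 63.6173) m = 0.00812204 m ≈ 8.122 mm

8.122 mm


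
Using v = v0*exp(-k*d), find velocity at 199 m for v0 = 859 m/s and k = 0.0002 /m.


v = v0*exp(-k*d) = 859*exp(-0.0002*199) = 825.5 m/s

825.5 m/s


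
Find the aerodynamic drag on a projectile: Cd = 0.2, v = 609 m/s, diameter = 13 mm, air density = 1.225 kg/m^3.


A = pi*(d/2)^2 = pi*(13/2000)^2 = 1.32732e-04 m^2
Fd = 0.5*Cd*rho*A*v^2 = 0.5*0.2*1.225*1.32732e-04*609^2 = 6.03 N

6.03 N


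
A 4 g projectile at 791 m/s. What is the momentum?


p = m*v = 0.004*791 = 3.164 kg·m/s

3.164 kg·m/s


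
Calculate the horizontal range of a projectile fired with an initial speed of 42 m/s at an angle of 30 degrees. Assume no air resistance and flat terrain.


R = v0^2 * sin(2*theta) / g = 42^2 * sin(2*30°) / 9.81 = 155.7 m

155.7 m


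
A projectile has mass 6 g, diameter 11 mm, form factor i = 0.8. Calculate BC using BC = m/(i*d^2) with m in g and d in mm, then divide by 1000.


BC = m/(i*d^2*1000) = 6/(0.8 * 11^2 * 1000) = 6.198e-05

6.198e-05


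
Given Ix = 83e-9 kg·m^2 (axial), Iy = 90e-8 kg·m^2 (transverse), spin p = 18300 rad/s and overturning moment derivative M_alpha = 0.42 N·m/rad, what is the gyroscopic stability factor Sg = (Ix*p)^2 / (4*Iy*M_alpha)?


Sg = Ix^2 * p^2 / (4 * Iy * M_alpha) = (83e-9)^2 * 18300^2 / (4 * 90e-8 * 0.42) = 1.526

1.526


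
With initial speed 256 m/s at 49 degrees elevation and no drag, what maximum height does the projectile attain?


H = (v0*sin(theta))^2 / (2g) = (256*sin(49°))^2 / (2*9.81) = 1903 m

1903 m


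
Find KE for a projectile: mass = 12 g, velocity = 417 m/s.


E = 0.5*m*v^2 = 0.5*0.012*417^2 = 1043 J

1043 J


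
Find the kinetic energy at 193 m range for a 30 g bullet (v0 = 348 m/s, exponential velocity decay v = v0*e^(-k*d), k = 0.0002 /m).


v = v0*exp(-k*d) = 348*exp(-0.0002*193) = 334.823 m/s
E = 0.5*m*v^2 = 0.5*0.03*334.823^2 = 1682 J

1682 J


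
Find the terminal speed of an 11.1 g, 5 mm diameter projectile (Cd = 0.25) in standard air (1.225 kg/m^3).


A = pi*(d/2)^2 = pi*(5/2000)^2 = 1.96350e-05 m^2
vt = sqrt(2mg/(Cd*rho*A)) = sqrt(2*0.0111*9.81/(0.25 * 1.225 * 1.96350e-05)) = 190.3 m/s

190.3 m/s


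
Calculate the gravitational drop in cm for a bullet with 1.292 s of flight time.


drop = 0.5*g*t^2 = 0.5*9.81*1.292^2 = 8.18774 m ≈ 818.8 cm

818.8 cm


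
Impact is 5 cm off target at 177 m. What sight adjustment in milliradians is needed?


1 mrad subtends 1 cm per 10 m of range, so adj = error_cm / (dist_m / 10) = 5 / (177/10) = 0.2825 mrad

0.2825 mrad


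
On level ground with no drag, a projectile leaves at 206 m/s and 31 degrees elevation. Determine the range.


R = v0^2 * sin(2*theta) / g = 206^2 * sin(2*31°) / 9.81 = 3819 m

3819 m


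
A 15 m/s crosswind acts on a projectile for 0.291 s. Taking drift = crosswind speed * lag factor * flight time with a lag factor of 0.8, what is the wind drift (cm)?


drift = v_wind * lag * t = 15 * 0.8 * 0.291 = 3.492 m ≈ 349.2 cm

349.2 cm


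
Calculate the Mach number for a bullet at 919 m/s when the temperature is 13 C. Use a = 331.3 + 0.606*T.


a = 331.3 + 0.606*(13) = 339.178 m/s
M = v/a = 919/339.178 = 2.709

2.709


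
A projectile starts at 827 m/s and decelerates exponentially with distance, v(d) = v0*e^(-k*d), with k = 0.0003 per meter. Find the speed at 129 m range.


v = v0*exp(-k*d) = 827*exp(-0.0003*129) = 795.6 m/s

795.6 m/s


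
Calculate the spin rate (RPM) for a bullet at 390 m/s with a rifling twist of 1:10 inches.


twist_m = 10*0.0254 = 0.254 m
spin = v/twist = 390/0.254 = 1535.433 rev/s
RPM = spin*60 = 1535.433*60 ≈ 92126 RPM

92126 RPM


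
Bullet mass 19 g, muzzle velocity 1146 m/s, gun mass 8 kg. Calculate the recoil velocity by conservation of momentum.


v_recoil = m_p * v_p / m_gun = 0.019 * 1146 / 8 = 2.722 m/s

2.722 m/s


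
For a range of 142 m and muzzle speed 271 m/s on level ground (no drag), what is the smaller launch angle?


sin(2*theta) = R*g/v0^2 = 142*9.81/271^2 = 0.0189679, theta = arcsin(0.0189679)/2 = 0.5434°

0.5434 degrees


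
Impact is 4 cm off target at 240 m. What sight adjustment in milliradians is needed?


1 mrad subtends 1 cm per 10 m of range, so adj = error_cm / (dist_m / 10) = 4 / (240/10) = 0.1667 mrad

0.1667 mrad


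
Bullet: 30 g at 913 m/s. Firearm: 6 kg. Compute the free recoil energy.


v_r = m_p*v_p/m_gun = 0.03*913/6 = 4.565 m/s, E_r = 0.5*m_gun*v_r^2 = 0.5*6*4.565^2 = 62.52 J

62.52 J


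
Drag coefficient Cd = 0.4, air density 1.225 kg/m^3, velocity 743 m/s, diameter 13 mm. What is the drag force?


A = pi*(d/2)^2 = pi*(13/2000)^2 = 1.32732e-04 m^2
Fd = 0.5*Cd*rho*A*v^2 = 0.5*0.4*1.225*1.32732e-04*743^2 = 17.95 N

17.95 N


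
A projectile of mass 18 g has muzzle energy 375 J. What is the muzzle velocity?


v = sqrt(2*E/m) = sqrt(2*375/0.018) = 204.1 m/s

204.1 m/s


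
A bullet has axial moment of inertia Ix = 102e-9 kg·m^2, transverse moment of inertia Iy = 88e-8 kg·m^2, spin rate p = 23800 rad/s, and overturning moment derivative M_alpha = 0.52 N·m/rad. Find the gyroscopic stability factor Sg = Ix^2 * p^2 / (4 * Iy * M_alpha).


Sg = Ix^2 * p^2 / (4 * Iy * M_alpha) = (102e-9)^2 * 23800^2 / (4 * 88e-8 * 0.52) = 3.22

3.22


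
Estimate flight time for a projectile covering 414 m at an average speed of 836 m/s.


t = d/v = 414/836 = 0.4952 s

0.4952 s


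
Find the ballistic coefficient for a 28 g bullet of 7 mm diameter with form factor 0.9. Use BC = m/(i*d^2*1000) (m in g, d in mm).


BC = m/(i*d^2*1000) = 28/(0.9 * 7^2 * 1000) = 0.0006349

0.0006349


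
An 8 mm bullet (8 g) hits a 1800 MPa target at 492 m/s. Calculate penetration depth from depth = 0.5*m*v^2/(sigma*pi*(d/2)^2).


A = pi*(d/2)^2 = pi*(8/2)^2 = 50.2655 mm^2
E = 0.5*m*v^2 = 0.5*0.008*492^2 = 968.256 J
depth = E/(sigma*A) = 968.256 J / (1800 MPa * 50.2655 mm^2) = 968.256/(1800 * 50.2655) m = 0.0107016 m ≈ 10.7 mm

10.7 mm


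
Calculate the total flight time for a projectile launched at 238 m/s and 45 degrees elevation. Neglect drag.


T = 2*v0*sin(theta)/g = 2*238*sin(45°)/9.81 = 34.31 s

34.31 s


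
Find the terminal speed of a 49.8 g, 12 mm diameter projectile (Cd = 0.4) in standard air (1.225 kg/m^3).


A = pi*(d/2)^2 = pi*(12/2000)^2 = 1.13097e-04 m^2
vt = sqrt(2mg/(Cd*rho*A)) = sqrt(2*0.0498*9.81/(0.4 * 1.225 * 1.13097e-04)) = 132.8 m/s

132.8 m/s


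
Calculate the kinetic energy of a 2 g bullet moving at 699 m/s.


E = 0.5*m*v^2 = 0.5*0.002*699^2 = 488.6 J

488.6 J


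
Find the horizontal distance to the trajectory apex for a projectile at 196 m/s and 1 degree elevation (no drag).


R = v0^2*sin(2*theta)/g = 196^2*sin(2*1°)/9.81 = 136.667 m
apex_dist = R/2 = 136.667/2 = 68.33 m

68.33 m


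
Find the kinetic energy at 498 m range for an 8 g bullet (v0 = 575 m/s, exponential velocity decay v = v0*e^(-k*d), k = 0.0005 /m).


v = v0*exp(-k*d) = 575*exp(-0.0005*498) = 448.258 m/s
E = 0.5*m*v^2 = 0.5*0.008*448.258^2 = 803.7 J

803.7 J


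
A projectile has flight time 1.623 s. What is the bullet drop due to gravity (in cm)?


drop = 0.5*g*t^2 = 0.5*9.81*1.623^2 = 12.9204 m ≈ 1292 cm

1292 cm


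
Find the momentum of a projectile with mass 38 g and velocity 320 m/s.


p = m*v = 0.038*320 = 12.16 kg·m/s

12.16 kg·m/s


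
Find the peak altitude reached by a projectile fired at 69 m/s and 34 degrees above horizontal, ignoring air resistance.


H = (v0*sin(theta))^2 / (2g) = (69*sin(34°))^2 / (2*9.81) = 75.88 m

75.88 m


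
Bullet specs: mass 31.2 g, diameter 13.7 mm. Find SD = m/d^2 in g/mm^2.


SD = m/d^2 = 31.2/13.7^2 = 0.1662 g/mm^2

0.1662 g/mm^2


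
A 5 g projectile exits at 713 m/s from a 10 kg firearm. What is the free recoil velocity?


v_recoil = m_p * v_p / m_gun = 0.005 * 713 / 10 = 0.3565 m/s

0.3565 m/s


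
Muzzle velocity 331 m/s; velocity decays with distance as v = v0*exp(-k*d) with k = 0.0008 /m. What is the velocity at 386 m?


v = v0*exp(-k*d) = 331*exp(-0.0008*386) = 243.1 m/s

243.1 m/s


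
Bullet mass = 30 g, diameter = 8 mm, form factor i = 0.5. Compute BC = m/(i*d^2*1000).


BC = m/(i*d^2*1000) = 30/(0.5 * 8^2 * 1000) = 0.0009375

0.0009375


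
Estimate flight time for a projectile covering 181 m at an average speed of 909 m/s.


t = d/v = 181/909 = 0.1991 s

0.1991 s


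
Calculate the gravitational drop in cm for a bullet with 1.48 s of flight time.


drop = 0.5*g*t^2 = 0.5*9.81*1.48^2 = 10.7439 m ≈ 1074 cm

1074 cm


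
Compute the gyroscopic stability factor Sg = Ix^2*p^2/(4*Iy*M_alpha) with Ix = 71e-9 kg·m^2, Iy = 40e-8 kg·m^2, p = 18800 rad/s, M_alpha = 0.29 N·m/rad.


Sg = Ix^2 * p^2 / (4 * Iy * M_alpha) = (71e-9)^2 * 18800^2 / (4 * 40e-8 * 0.29) = 3.84

3.84


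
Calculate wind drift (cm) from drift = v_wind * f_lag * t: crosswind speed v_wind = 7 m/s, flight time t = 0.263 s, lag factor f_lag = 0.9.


drift = v_wind * lag * t = 7 * 0.9 * 0.263 = 1.6569 m ≈ 165.7 cm

165.7 cm


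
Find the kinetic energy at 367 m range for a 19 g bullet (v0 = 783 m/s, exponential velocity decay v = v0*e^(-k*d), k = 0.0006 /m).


v = v0*exp(-k*d) = 783*exp(-0.0006*367) = 628.247 m/s
E = 0.5*m*v^2 = 0.5*0.019*628.247^2 = 3750 J

3750 J


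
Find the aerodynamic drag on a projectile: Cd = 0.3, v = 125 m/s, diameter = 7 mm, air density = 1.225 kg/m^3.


A = pi*(d/2)^2 = pi*(7/2000)^2 = 3.84845e-05 m^2
Fd = 0.5*Cd*rho*A*v^2 = 0.5*0.3*1.225*3.84845e-05*125^2 = 0.1105 N

0.1105 N


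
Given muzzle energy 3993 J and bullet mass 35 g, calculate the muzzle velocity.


v = sqrt(2*E/m) = sqrt(2*3993/0.035) = 477.7 m/s

477.7 m/s


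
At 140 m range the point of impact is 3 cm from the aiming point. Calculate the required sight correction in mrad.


1 mrad subtends 1 cm per 10 m of range, so adj = error_cm / (dist_m / 10) = 3 / (140/10) = 0.2143 mrad

0.2143 mrad


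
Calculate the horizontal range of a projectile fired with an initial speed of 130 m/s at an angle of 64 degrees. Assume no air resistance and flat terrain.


R = v0^2 * sin(2*theta) / g = 130^2 * sin(2*64°) / 9.81 = 1358 m

1358 m


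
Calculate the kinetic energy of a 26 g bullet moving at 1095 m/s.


E = 0.5*m*v^2 = 0.5*0.026*1095^2 = 15587 J

15587 J


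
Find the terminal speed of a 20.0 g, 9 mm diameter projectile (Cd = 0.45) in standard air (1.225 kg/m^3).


A = pi*(d/2)^2 = pi*(9/2000)^2 = 6.36173e-05 m^2
vt = sqrt(2mg/(Cd*rho*A)) = sqrt(2*0.02*9.81/(0.45 * 1.225 * 6.36173e-05)) = 105.8 m/s

105.8 m/s


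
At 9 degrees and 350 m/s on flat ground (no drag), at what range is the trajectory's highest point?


R = v0^2*sin(2*theta)/g = 350^2*sin(2*9°)/9.81 = 3858.77 m
apex_dist = R/2 = 3858.77/2 = 1929 m

1929 m


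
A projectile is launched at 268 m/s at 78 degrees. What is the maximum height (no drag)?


H = (v0*sin(theta))^2 / (2g) = (268*sin(78°))^2 / (2*9.81) = 3503 m

3503 m


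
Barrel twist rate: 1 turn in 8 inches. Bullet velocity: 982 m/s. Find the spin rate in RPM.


twist_m = 8*0.0254 = 0.2032 m
spin = v/twist = 982/0.2032 = 4832.677 rev/s
RPM = spin*60 = 4832.677*60 ≈ 289961 RPM

289961 RPM


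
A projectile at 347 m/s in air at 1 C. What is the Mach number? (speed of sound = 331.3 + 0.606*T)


a = 331.3 + 0.606*(1) = 331.906 m/s
M = v/a = 347/331.906 = 1.045

1.045


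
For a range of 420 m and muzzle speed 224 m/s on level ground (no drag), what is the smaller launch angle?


sin(2*theta) = R*g/v0^2 = 420*9.81/224^2 = 0.082115, theta = arcsin(0.082115)/2 = 2.355°

2.355 degrees


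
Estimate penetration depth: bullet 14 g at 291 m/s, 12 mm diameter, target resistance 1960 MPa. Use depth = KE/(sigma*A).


A = pi*(d/2)^2 = pi*(12/2)^2 = 113.097 mm^2
E = 0.5*m*v^2 = 0.5*0.014*291^2 = 592.767 J
depth = E/(sigma*A) = 592.767 J / (1960 MPa * 113.097 mm^2) = 592.767/(1960 * 113.097) m = 0.00267409 m ≈ 2.674 mm

2.674 mm


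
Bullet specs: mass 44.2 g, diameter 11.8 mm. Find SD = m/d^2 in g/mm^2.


SD = m/d^2 = 44.2/11.8^2 = 0.3174 g/mm^2

0.3174 g/mm^2


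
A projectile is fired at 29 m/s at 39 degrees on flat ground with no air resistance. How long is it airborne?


T = 2*v0*sin(theta)/g = 2*29*sin(39°)/9.81 = 3.721 s

3.721 s


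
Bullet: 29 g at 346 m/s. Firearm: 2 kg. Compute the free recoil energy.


v_r = m_p*v_p/m_gun = 0.029*346/2 = 5.017 m/s, E_r = 0.5*m_gun*v_r^2 = 0.5*2*5.017^2 = 25.17 J

25.17 J


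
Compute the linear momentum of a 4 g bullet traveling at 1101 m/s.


p = m*v = 0.004*1101 = 4.404 kg·m/s

4.404 kg·m/s


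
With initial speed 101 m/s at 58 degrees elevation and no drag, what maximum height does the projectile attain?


H = (v0*sin(theta))^2 / (2g) = (101*sin(58°))^2 / (2*9.81) = 373.9 m

373.9 m


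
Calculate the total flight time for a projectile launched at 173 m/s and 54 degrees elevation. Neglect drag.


T = 2*v0*sin(theta)/g = 2*173*sin(54°)/9.81 = 28.53 s

28.53 s


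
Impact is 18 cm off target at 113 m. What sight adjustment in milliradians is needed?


1 mrad subtends 1 cm per 10 m of range, so adj = error_cm / (dist_m / 10) = 18 / (113/10) = 1.593 mrad

1.593 mrad


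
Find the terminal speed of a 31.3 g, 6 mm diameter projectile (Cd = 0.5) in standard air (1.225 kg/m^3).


A = pi*(d/2)^2 = pi*(6/2000)^2 = 2.82743e-05 m^2
vt = sqrt(2mg/(Cd*rho*A)) = sqrt(2*0.0313*9.81/(0.5 * 1.225 * 2.82743e-05)) = 188.3 m/s

188.3 m/s


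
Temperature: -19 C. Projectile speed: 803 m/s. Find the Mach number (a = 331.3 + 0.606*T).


a = 331.3 + 0.606*(-19) = 319.786 m/s
M = v/a = 803/319.786 = 2.511

2.511


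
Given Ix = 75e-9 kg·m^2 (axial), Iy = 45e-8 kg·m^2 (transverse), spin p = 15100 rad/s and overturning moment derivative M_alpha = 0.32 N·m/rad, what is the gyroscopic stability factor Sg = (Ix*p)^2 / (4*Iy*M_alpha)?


Sg = Ix^2 * p^2 / (4 * Iy * M_alpha) = (75e-9)^2 * 15100^2 / (4 * 45e-8 * 0.32) = 2.227

2.227


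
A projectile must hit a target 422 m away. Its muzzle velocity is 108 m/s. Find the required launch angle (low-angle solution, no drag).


sin(2*theta) = R*g/v0^2 = 422*9.81/108^2 = 0.354923, theta = arcsin(0.354923)/2 = 10.39°

10.39 degrees


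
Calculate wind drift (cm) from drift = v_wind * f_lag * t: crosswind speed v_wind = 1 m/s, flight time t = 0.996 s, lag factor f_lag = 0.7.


drift = v_wind * lag * t = 1 * 0.7 * 0.996 = 0.6972 m ≈ 69.72 cm

69.72 cm


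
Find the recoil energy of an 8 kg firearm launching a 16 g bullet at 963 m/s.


v_r = m_p*v_p/m_gun = 0.016*963/8 = 1.926 m/s, E_r = 0.5*m_gun*v_r^2 = 0.5*8*1.926^2 = 14.84 J

14.84 J


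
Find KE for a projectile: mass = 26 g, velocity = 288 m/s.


E = 0.5*m*v^2 = 0.5*0.026*288^2 = 1078 J

1078 J


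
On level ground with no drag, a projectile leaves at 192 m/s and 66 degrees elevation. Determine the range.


R = v0^2 * sin(2*theta) / g = 192^2 * sin(2*66°) / 9.81 = 2793 m

2793 m


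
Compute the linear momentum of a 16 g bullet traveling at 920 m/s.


p = m*v = 0.016*920 = 14.72 kg·m/s

14.72 kg·m/s


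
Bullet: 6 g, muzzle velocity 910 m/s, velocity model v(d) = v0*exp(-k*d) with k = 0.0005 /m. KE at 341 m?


v = v0*exp(-k*d) = 910*exp(-0.0005*341) = 767.351 m/s
E = 0.5*m*v^2 = 0.5*0.006*767.351^2 = 1766 J

1766 J


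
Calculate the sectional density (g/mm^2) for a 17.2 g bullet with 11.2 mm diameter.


SD = m/d^2 = 17.2/11.2^2 = 0.1371 g/mm^2

0.1371 g/mm^2


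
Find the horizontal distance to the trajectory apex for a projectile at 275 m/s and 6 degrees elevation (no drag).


R = v0^2*sin(2*theta)/g = 275^2*sin(2*6°)/9.81 = 1602.79 m
apex_dist = R/2 = 1602.79/2 = 801.4 m

801.4 m


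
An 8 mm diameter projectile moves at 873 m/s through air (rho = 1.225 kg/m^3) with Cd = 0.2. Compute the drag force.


A = pi*(d/2)^2 = pi*(8/2000)^2 = 5.02655e-05 m^2
Fd = 0.5*Cd*rho*A*v^2 = 0.5*0.2*1.225*5.02655e-05*873^2 = 4.693 N

4.693 N


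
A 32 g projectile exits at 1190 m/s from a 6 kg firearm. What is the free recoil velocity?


v_recoil = m_p * v_p / m_gun = 0.032 * 1190 / 6 = 6.347 m/s

6.347 m/s


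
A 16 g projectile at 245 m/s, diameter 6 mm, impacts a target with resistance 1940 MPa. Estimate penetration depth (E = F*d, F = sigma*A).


A = pi*(d/2)^2 = pi*(6/2)^2 = 28.2743 mm^2
E = 0.5*m*v^2 = 0.5*0.016*245^2 = 480.2 J
depth = E/(sigma*A) = 480.2 J / (1940 MPa * 28.2743 mm^2) = 480.2/(1940 * 28.2743) m = 0.00875443 m ≈ 8.754 mm

8.754 mm


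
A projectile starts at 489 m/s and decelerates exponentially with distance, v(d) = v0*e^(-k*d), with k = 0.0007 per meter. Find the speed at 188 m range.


v = v0*exp(-k*d) = 489*exp(-0.0007*188) = 428.7 m/s

428.7 m/s


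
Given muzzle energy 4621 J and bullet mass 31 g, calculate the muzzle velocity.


v = sqrt(2*E/m) = sqrt(2*4621/0.031) = 546 m/s

546 m/s


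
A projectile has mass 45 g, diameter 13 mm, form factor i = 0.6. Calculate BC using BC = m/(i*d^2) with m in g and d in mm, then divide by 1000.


BC = m/(i*d^2*1000) = 45/(0.6 * 13^2 * 1000) = 0.0004438

0.0004438


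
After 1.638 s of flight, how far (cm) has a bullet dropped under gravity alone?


drop = 0.5*g*t^2 = 0.5*9.81*1.638^2 = 13.1603 m ≈ 1316 cm

1316 cm


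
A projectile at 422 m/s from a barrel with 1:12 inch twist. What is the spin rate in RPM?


twist_m = 12*0.0254 = 0.3048 m
spin = v/twist = 422/0.3048 = 1384.514 rev/s
RPM = spin*60 = 1384.514*60 ≈ 83071 RPM

83071 RPM


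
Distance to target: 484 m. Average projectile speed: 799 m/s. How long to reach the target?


t = d/v = 484/799 = 0.6058 s

0.6058 s


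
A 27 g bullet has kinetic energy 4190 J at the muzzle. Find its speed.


v = sqrt(2*E/m) = sqrt(2*4190/0.027) = 557.1 m/s

557.1 m/s


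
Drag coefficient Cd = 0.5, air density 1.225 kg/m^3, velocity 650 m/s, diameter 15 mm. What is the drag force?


A = pi*(d/2)^2 = pi*(15/2000)^2 = 1.76715e-04 m^2
Fd = 0.5*Cd*rho*A*v^2 = 0.5*0.5*1.225*1.76715e-04*650^2 = 22.87 N

22.87 N


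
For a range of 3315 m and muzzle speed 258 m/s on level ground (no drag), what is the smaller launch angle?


sin(2*theta) = R*g/v0^2 = 3315*9.81/258^2 = 0.488555, theta = arcsin(0.488555)/2 = 14.62°

14.62 degrees


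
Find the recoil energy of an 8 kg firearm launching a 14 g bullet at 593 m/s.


v_r = m_p*v_p/m_gun = 0.014*593/8 = 1.03775 m/s, E_r = 0.5*m_gun*v_r^2 = 0.5*8*1.03775^2 = 4.308 J

4.308 J


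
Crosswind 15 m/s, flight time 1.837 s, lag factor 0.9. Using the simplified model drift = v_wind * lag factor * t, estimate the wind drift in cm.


drift = v_wind * lag * t = 15 * 0.9 * 1.837 = 24.7995 m ≈ 2480 cm

2480 cm


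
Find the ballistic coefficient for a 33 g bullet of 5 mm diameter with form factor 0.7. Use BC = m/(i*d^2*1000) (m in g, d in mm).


BC = m/(i*d^2*1000) = 33/(0.7 * 5^2 * 1000) = 0.001886

0.001886


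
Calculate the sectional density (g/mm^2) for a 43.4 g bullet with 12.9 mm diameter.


SD = m/d^2 = 43.4/12.9^2 = 0.2608 g/mm^2

0.2608 g/mm^2


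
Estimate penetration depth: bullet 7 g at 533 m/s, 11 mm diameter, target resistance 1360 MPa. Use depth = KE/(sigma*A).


A = pi*(d/2)^2 = pi*(11/2)^2 = 95.0332 mm^2
E = 0.5*m*v^2 = 0.5*0.007*533^2 = 994.312 J
depth = E/(sigma*A) = 994.312 J / (1360 MPa * 95.0332 mm^2) = 994.312/(1360 * 95.0332) m = 0.00769322 m ≈ 7.693 mm

7.693 mm


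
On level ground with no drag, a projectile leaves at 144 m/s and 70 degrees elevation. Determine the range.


R = v0^2 * sin(2*theta) / g = 144^2 * sin(2*70°) / 9.81 = 1359 m

1359 m


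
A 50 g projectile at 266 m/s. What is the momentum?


p = m*v = 0.05*266 = 13.3 kg·m/s

13.3 kg·m/s


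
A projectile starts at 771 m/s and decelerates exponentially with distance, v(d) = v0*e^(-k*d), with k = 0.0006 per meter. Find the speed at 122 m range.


v = v0*exp(-k*d) = 771*exp(-0.0006*122) = 716.6 m/s

716.6 m/s


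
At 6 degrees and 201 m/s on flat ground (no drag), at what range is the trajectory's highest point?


R = v0^2*sin(2*theta)/g = 201^2*sin(2*6°)/9.81 = 856.253 m
apex_dist = R/2 = 856.253/2 = 428.1 m

428.1 m


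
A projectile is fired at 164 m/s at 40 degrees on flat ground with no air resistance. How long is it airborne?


T = 2*v0*sin(theta)/g = 2*164*sin(40°)/9.81 = 21.49 s

21.49 s


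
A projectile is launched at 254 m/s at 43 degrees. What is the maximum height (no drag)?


H = (v0*sin(theta))^2 / (2g) = (254*sin(43°))^2 / (2*9.81) = 1529 m

1529 m


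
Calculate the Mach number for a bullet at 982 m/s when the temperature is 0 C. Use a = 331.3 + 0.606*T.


a = 331.3 + 0.606*(0) = 331.3 m/s
M = v/a = 982/331.3 = 2.964

2.964


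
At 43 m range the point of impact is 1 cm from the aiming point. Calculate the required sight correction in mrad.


1 mrad subtends 1 cm per 10 m of range, so adj = error_cm / (dist_m / 10) = 1 / (43/10) = 0.2326 mrad

0.2326 mrad


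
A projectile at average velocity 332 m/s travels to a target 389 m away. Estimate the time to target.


t = d/v = 389/332 = 1.172 s

1.172 s


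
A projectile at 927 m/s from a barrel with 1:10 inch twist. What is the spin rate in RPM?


twist_m = 10*0.0254 = 0.254 m
spin = v/twist = 927/0.254 = 3649.606 rev/s
RPM = spin*60 = 3649.606*60 ≈ 218976 RPM

218976 RPM


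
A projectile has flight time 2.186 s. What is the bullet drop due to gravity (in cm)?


drop = 0.5*g*t^2 = 0.5*9.81*2.186^2 = 23.439 m ≈ 2344 cm

2344 cm


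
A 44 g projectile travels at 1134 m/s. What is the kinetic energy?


E = 0.5*m*v^2 = 0.5*0.044*1134^2 = 28291 J

28291 J


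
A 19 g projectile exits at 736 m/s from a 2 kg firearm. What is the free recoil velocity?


v_recoil = m_p * v_p / m_gun = 0.019 * 736 / 2 = 6.992 m/s

6.992 m/s


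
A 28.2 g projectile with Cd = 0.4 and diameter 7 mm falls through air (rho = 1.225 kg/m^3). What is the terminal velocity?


A = pi*(d/2)^2 = pi*(7/2000)^2 = 3.84845e-05 m^2
vt = sqrt(2mg/(Cd*rho*A)) = sqrt(2*0.0282*9.81/(0.4 * 1.225 * 3.84845e-05)) = 171.3 m/s

171.3 m/s


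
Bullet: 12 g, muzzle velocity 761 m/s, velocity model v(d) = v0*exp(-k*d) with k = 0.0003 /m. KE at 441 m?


v = v0*exp(-k*d) = 761*exp(-0.0003*441) = 666.695 m/s
E = 0.5*m*v^2 = 0.5*0.012*666.695^2 = 2667 J

2667 J


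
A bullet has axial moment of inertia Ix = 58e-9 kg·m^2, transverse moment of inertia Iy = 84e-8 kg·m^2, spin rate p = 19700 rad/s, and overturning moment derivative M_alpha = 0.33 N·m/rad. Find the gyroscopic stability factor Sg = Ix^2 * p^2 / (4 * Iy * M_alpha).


Sg = Ix^2 * p^2 / (4 * Iy * M_alpha) = (58e-9)^2 * 19700^2 / (4 * 84e-8 * 0.33) = 1.177

1.177


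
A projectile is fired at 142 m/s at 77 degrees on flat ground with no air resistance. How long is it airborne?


T = 2*v0*sin(theta)/g = 2*142*sin(77°)/9.81 = 28.21 s

28.21 s


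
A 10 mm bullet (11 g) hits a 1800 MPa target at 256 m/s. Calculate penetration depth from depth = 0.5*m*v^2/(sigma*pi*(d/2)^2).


A = pi*(d/2)^2 = pi*(10/2)^2 = 78.5398 mm^2
E = 0.5*m*v^2 = 0.5*0.011*256^2 = 360.448 J
depth = E/(sigma*A) = 360.448 J / (1800 MPa * 78.5398 mm^2) = 360.448/(1800 * 78.5398) m = 0.00254965 m ≈ 2.55 mm

2.55 mm


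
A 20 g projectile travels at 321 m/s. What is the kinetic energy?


E = 0.5*m*v^2 = 0.5*0.02*321^2 = 1030 J

1030 J


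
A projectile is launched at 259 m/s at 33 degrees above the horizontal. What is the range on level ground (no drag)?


R = v0^2 * sin(2*theta) / g = 259^2 * sin(2*33°) / 9.81 = 6247 m

6247 m


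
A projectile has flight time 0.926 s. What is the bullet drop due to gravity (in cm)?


drop = 0.5*g*t^2 = 0.5*9.81*0.926^2 = 4.20592 m ≈ 420.6 cm

420.6 cm


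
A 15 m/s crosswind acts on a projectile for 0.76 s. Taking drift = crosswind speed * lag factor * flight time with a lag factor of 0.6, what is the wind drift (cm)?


drift = v_wind * lag * t = 15 * 0.6 * 0.76 = 6.84 m ≈ 684 cm

684 cm


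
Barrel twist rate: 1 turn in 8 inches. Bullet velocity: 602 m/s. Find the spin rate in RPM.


twist_m = 8*0.0254 = 0.2032 m
spin = v/twist = 602/0.2032 = 2962.598 rev/s
RPM = spin*60 = 2962.598*60 ≈ 177756 RPM

177756 RPM


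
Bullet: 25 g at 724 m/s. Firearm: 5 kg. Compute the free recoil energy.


v_r = m_p*v_p/m_gun = 0.025*724/5 = 3.62 m/s, E_r = 0.5*m_gun*v_r^2 = 0.5*5*3.62^2 = 32.76 J

32.76 J


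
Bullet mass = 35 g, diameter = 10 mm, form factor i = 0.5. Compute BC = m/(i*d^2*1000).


BC = m/(i*d^2*1000) = 35/(0.5 * 10^2 * 1000) = 0.0007

0.0007


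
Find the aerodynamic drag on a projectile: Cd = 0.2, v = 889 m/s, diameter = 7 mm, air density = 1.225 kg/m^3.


A = pi*(d/2)^2 = pi*(7/2000)^2 = 3.84845e-05 m^2
Fd = 0.5*Cd*rho*A*v^2 = 0.5*0.2*1.225*3.84845e-05*889^2 = 3.726 N

3.726 N


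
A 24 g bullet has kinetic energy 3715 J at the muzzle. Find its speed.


v = sqrt(2*E/m) = sqrt(2*3715/0.024) = 556.4 m/s

556.4 m/s


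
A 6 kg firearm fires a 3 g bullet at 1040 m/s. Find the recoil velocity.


v_recoil = m_p * v_p / m_gun = 0.003 * 1040 / 6 = 0.52 m/s

0.52 m/s


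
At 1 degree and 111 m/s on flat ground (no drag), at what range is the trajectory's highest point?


R = v0^2*sin(2*theta)/g = 111^2*sin(2*1°)/9.81 = 43.8325 m
apex_dist = R/2 = 43.8325/2 = 21.92 m

21.92 m


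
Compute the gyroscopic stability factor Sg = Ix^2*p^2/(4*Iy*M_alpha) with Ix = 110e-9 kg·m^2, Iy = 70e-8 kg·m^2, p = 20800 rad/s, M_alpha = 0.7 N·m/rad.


Sg = Ix^2 * p^2 / (4 * Iy * M_alpha) = (110e-9)^2 * 20800^2 / (4 * 70e-8 * 0.7) = 2.671

2.671


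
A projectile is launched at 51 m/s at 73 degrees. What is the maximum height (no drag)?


H = (v0*sin(theta))^2 / (2g) = (51*sin(73°))^2 / (2*9.81) = 121.2 m

121.2 m


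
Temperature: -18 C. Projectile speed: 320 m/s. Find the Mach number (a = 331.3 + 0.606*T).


a = 331.3 + 0.606*(-18) = 320.392 m/s
M = v/a = 320/320.392 = 0.9988

0.9988


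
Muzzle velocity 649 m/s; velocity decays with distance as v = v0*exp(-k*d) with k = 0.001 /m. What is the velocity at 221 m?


v = v0*exp(-k*d) = 649*exp(-0.001*221) = 520.3 m/s

520.3 m/s


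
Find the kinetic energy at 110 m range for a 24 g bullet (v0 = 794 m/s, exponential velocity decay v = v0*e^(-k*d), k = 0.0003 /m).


v = v0*exp(-k*d) = 794*exp(-0.0003*110) = 768.226 m/s
E = 0.5*m*v^2 = 0.5*0.024*768.226^2 = 7082 J

7082 J


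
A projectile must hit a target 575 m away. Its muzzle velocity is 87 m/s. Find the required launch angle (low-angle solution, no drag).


sin(2*theta) = R*g/v0^2 = 575*9.81/87^2 = 0.745244, theta = arcsin(0.745244)/2 = 24.09°

24.09 degrees
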